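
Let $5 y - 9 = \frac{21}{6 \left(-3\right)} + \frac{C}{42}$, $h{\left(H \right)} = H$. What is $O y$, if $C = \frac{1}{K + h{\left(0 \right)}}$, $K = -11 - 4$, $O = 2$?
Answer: $\frac{4934}{1575} \approx 3.1327$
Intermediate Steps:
$K = -15$ ($K = -11 - 4 = -15$)
$C = - \frac{1}{15}$ ($C = \frac{1}{-15 + 0} = \frac{1}{-15} = - \frac{1}{15} \approx -0.066667$)
$y = \frac{2467}{1575}$ ($y = \frac{9}{5} + \frac{\frac{21}{6 \left(-3\right)} - \frac{1}{15 \cdot 42}}{5} = \frac{9}{5} + \frac{\frac{21}{-18} - \frac{1}{630}}{5} = \frac{9}{5} + \frac{21 \left(- \frac{1}{18}\right) - \frac{1}{630}}{5} = \frac{9}{5} + \frac{- \frac{7}{6} - \frac{1}{630}}{5} = \frac{9}{5} + \frac{1}{5} \left(- \frac{368}{315}\right) = \frac{9}{5} - \frac{368}{1575} = \frac{2467}{1575} \approx 1.5663$)
$O y = 2 \cdot \frac{2467}{1575} = \frac{4934}{1575}$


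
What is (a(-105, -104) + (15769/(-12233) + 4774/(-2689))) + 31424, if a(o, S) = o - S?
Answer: 79503402536/2530349 ≈ 31420.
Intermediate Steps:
(a(-105, -104) + (15769/(-12233) + 4774/(-2689))) + 31424 = ((-105 - 1*(-104)) + (15769/(-12233) + 4774/(-2689))) + 31424 = ((-105 + 104) + (15769*(-1/12233) + 4774*(-1/2689))) + 31424 = (-1 + (-1213/941 - 4774/2689)) + 31424 = (-1 - 7754091/2530349) + 31424 = -10284440/2530349 + 31424 = 79503402536/2530349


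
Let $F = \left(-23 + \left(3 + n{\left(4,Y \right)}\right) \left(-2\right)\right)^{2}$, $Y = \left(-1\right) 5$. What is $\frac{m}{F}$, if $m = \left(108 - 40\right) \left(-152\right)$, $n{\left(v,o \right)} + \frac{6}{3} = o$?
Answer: $- \frac{10336}{225} \approx -45.938$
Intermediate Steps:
$Y = -5$
$n{\left(v,o \right)} = -2 + o$
$m = -10336$ ($m = 68 \left(-152\right) = -10336$)
$F = 225$ ($F = \left(-23 + \left(3 - 7\right) \left(-2\right)\right)^{2} = \left(-23 - -8\right)^{2} = \left(-23 + 8\right)^{2} = \left(-15\right)^{2} = 225$)
$\frac{m}{F} = - \frac{10336}{225}$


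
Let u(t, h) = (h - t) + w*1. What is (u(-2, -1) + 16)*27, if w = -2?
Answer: 405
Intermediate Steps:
u(t, h) = -2 + h - t (u(t, h) = (h - t) - 2*1 = (h - t) - 2 = -2 + h - t)
(u(-2, -1) + 16)*27 = ((-2 - 1 - 1*(-2)) + 16)*27 = ((-2 - 1 + 2) + 16)*27 = (-1 + 16)*27 = 15*27 = 405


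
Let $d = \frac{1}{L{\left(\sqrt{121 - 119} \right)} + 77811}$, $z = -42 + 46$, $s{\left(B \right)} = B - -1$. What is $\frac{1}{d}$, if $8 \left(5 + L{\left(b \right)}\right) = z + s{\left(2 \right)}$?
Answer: $\frac{622455}{8} \approx 77807.0$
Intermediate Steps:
$s{\left(B \right)} = 1 + B$ ($s{\left(B \right)} = B + 1 = 1 + B$)
$z = 4$
$L{\left(b \right)} = - \frac{33}{8}$ ($L{\left(b \right)} = -5 + \frac{4 + \left(1 + 2\right)}{8} = -5 + \frac{4 + 3}{8} = -5 + \frac{1}{8} \cdot 7 = -5 + \frac{7}{8} = - \frac{33}{8}$)
$d = \frac{8}{622455}$ ($d = \frac{1}{- \frac{33}{8} + 77811} = \frac{1}{\frac{622455}{8}} = \frac{8}{622455} \approx 1.2852 \cdot 10^{-5}$)
$\frac{1}{d} = \frac{1}{\frac{8}{622455}} = \frac{622455}{8}$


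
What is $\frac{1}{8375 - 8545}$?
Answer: $- \frac{1}{170} \approx -0.0058824$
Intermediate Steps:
$\frac{1}{8375 - 8545} = \frac{1}{-170} = - \frac{1}{170}$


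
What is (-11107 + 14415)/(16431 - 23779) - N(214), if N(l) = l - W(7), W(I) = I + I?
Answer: -368227/1837 ≈ -200.45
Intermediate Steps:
W(I) = 2*I
N(l) = -14 + l (N(l) = l - 2*7 = l - 1*14 = l - 14 = -14 + l)
(-11107 + 14415)/(16431 - 23779) - N(214) = (-11107 + 14415)/(16431 - 23779) - (-14 + 214) = 3308/(-7348) - 1*200 = 3308*(-1/7348) - 200 = -827/1837 - 200 = -368227/1837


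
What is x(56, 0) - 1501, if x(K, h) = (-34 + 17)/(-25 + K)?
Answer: -46548/31 ≈ -1501.5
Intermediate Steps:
x(K, h) = -17/(-25 + K)
x(56, 0) - 1501 = -17/(-25 + 56) - 1501 = -17/31 - 1501 = -46548/31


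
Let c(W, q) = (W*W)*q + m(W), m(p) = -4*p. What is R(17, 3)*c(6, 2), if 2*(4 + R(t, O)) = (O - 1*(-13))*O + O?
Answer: 1032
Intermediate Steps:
R(t, O) = -4 + O/2 + O*(13 + O)/2 (R(t, O) = -4 + ((O - 1*(-13))*O + O)/2 = -4 + ((O + 13)*O + O)/2 = -4 + ((13 + O)*O + O)/2 = -4 + (O*(13 + O) + O)/2 = -4 + (O + O*(13 + O))/2 = -4 + (O/2 + O*(13 + O)/2) = -4 + O/2 + O*(13 + O)/2)
c(W, q) = -4*W + q*W² (c(W, q) = (W*W)*q - 4*W = W²*q - 4*W = q*W² - 4*W = -4*W + q*W²)
R(17, 3)*c(6, 2) = (-4 + (½)*3² + 7*3)*(6*(-4 + 6*2)) = (-4 + (½)*9 + 21)*(6*(-4 + 12)) = (-4 + 9/2 + 21)*(6*8) = (43/2)*48 = 1032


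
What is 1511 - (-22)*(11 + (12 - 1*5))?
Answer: 1907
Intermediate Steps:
1511 - (-22)*(11 + (12 - 1*5)) = 1511 - (-22)*(11 + (12 - 5)) = 1511 - (-22)*(11 + 7) = 1511 - (-22)*18 = 1511 - 1*(-396) = 1511 + 396 = 1907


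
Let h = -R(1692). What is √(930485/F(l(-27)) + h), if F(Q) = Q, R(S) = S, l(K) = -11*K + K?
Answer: √568374/18 ≈ 41.884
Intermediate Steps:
l(K) = -10*K
h = -1692 (h = -1*1692 = -1692)
√(930485/F(l(-27)) + h) = √(930485/((-10*(-27))) - 1692) = √(930485/270 - 1692) = √(930485*(1/270) - 1692) = √(186097/54 - 1692) = √(94729/54) = √568374/18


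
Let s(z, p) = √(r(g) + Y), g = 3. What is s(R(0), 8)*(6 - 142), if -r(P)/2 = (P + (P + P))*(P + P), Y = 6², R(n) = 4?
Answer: -816*I*√2 ≈ -1154.0*I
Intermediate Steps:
Y = 36
r(P) = -12*P² (r(P) = -2*(P + (P + P))*(P + P) = -2*(P + 2*P)*2*P = -2*3*P*2*P = -12*P²)
s(z, p) = 6*I*√2 (s(z, p) = √(-12*3² + 36) = √(-12*9 + 36) = √(-108 + 36) = √(-72) = 6*I*√2)
s(R(0), 8)*(6 - 142) = (6*I*√2)*(6 - 142) = (6*I*√2)*(-136) = -816*I*√2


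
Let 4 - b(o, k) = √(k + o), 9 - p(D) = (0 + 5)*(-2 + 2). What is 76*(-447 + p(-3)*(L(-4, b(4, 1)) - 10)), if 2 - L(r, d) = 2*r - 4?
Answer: -31236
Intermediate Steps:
p(D) = 9 (p(D) = 9 - (0 + 5)*(-2 + 2) = 9 - 5*0 = 9 - 1*0 = 9 + 0 = 9)
b(o, k) = 4 - √(k + o)
L(r, d) = 6 - 2*r (L(r, d) = 2 - (2*r - 4) = 2 - (-4 + 2*r) = 2 + (4 - 2*r) = 6 - 2*r)
76*(-447 + p(-3)*(L(-4, b(4, 1)) - 10)) = 76*(-447 + 9*((6 - 2*(-4)) - 10)) = 76*(-447 + 9*((6 + 8) - 10)) = 76*(-447 + 9*(14 - 10)) = 76*(-447 + 9*4) = 76*(-447 + 36) = 76*(-411) = -31236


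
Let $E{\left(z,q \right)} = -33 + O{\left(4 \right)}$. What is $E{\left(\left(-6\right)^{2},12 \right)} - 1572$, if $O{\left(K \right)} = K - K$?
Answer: $-1605$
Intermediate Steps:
$O{\left(K \right)} = 0$
$E{\left(z,q \right)} = -33$ ($E{\left(z,q \right)} = -33 + 0 = -33$)
$E{\left(\left(-6\right)^{2},12 \right)} - 1572 = -33 - 1572 = -1605$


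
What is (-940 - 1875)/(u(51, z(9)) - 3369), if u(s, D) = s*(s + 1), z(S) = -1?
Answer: 2815/717 ≈ 3.9261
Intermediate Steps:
u(s, D) = s*(1 + s)
(-940 - 1875)/(u(51, z(9)) - 3369) = (-940 - 1875)/(51*(1 + 51) - 3369) = -2815/(51*52 - 3369) = -2815/(2652 - 3369) = -2815/(-717) = -2815*(-1/717) = 2815/717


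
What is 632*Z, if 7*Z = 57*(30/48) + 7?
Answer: 26939/7 ≈ 3848.4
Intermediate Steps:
Z = 341/56 (Z = (57*(30/48) + 7)/7 = (57*(30*(1/48)) + 7)/7 = (57*(5/8) + 7)/7 = (285/8 + 7)/7 = (⅐)*(341/8) = 341/56 ≈ 6.0893)
632*Z = 632*(341/56) = 26939/7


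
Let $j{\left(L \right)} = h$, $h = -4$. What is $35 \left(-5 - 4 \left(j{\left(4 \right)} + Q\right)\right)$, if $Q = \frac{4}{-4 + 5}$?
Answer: $-175$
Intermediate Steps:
$j{\left(L \right)} = -4$
$Q = 4$ ($Q = \frac{4}{1} = 4 \cdot 1 = 4$)
$35 \left(-5 - 4 \left(j{\left(4 \right)} + Q\right)\right) = 35 \left(-5 - 4 \left(-4 + 4\right)\right) = 35 \left(-5 - 0\right) = 35 \left(-5 + 0\right) = 35 \left(-5\right) = -175$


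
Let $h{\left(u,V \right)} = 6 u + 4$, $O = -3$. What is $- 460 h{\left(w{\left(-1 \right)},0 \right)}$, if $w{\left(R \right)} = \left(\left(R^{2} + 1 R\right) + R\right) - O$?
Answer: $-7360$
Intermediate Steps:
$w{\left(R \right)} = 3 + R^{2} + 2 R$ ($w{\left(R \right)} = \left(\left(R^{2} + 1 R\right) + R\right) - -3 = \left(\left(R^{2} + R\right) + R\right) + 3 = \left(\left(R + R^{2}\right) + R\right) + 3 = \left(R^{2} + 2 R\right) + 3 = 3 + R^{2} + 2 R$)
$h{\left(u,V \right)} = 4 + 6 u$
$- 460 h{\left(w{\left(-1 \right)},0 \right)} = - 460 \left(4 + 6 \left(3 + \left(-1\right)^{2} + 2 \left(-1\right)\right)\right) = - 460 \left(4 + 6 \left(3 + 1 - 2\right)\right) = - 460 \left(4 + 6 \cdot 2\right) = - 460 \left(4 + 12\right) = \left(-460\right) 16 = -7360$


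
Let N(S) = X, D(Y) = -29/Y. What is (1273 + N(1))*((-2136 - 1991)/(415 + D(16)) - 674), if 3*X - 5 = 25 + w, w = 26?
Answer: -5840717750/6611 ≈ -8.8349e+5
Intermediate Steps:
X = 56/3 (X = 5/3 + (25 + 26)/3 = 5/3 + (⅓)*51 = 5/3 + 17 = 56/3 ≈ 18.667)
N(S) = 56/3
(1273 + N(1))*((-2136 - 1991)/(415 + D(16)) - 674) = (1273 + 56/3)*((-2136 - 1991)/(415 - 29/16) - 674) = 3875*(-4127/(415 - 29*1/16) - 674)/3 = 3875*(-4127/(415 - 29/16) - 674)/3 = 3875*(-4127/6611/16 - 674)/3 = 3875*(-4127*16/6611 - 674)/3 = 3875*(-66032/6611 - 674)/3 = (3875/3)*(-4521846/6611) = -5840717750/6611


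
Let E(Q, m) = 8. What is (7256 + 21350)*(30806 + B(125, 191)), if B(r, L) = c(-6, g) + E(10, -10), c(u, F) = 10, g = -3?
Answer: 881751344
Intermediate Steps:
B(r, L) = 18 (B(r, L) = 10 + 8 = 18)
(7256 + 21350)*(30806 + B(125, 191)) = (7256 + 21350)*(30806 + 18) = 28606*30824 = 881751344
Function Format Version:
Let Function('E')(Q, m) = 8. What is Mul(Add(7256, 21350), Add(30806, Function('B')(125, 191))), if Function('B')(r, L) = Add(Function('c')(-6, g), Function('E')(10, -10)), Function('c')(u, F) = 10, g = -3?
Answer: 881751344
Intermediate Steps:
Function('B')(r, L) = 18 (Function('B')(r, L) = Add(10, 8) = 18)
Mul(Add(7256, 21350), Add(30806, Function('B')(125, 191))) = Mul(Add(7256, 21350), Add(30806, 18)) = Mul(28606, 30824) = 881751344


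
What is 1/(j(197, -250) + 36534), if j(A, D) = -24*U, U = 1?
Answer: 1/36510 ≈ 2.7390e-5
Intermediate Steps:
j(A, D) = -24 (j(A, D) = -24*1 = -24)
1/(j(197, -250) + 36534) = 1/(-24 + 36534) = 1/36510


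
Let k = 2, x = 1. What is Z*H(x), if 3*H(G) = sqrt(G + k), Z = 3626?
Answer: 3626*sqrt(3)/3 ≈ 2093.5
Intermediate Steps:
H(G) = sqrt(2 + G)/3 (H(G) = sqrt(G + 2)/3 = sqrt(2 + G)/3)
Z*H(x) = 3626*(sqrt(2 + 1)/3) = 3626*(sqrt(3)/3) = 3626*sqrt(3)/3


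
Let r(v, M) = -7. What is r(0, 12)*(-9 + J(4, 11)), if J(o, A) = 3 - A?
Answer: 119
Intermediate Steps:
r(0, 12)*(-9 + J(4, 11)) = -7*(-9 + (3 - 1*11)) = -7*(-9 + (3 - 11)) = -7*(-9 - 8) = -7*(-17) = 119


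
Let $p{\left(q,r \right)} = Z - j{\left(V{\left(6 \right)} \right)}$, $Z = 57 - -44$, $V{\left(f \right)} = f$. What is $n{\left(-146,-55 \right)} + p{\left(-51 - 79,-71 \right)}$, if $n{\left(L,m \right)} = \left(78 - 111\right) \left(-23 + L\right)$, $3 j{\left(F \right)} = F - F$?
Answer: $5678$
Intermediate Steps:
$Z = 101$ ($Z = 57 + 44 = 101$)
$j{\left(F \right)} = 0$ ($j{\left(F \right)} = \frac{F - F}{3} = \frac{1}{3} \cdot 0 = 0$)
$n{\left(L,m \right)} = 759 - 33 L$ ($n{\left(L,m \right)} = - 33 \left(-23 + L\right) = 759 - 33 L$)
$p{\left(q,r \right)} = 101$ ($p{\left(q,r \right)} = 101 - 0 = 101 + 0 = 101$)
$n{\left(-146,-55 \right)} + p{\left(-51 - 79,-71 \right)} = \left(759 - -4818\right) + 101 = \left(759 + 4818\right) + 101 = 5577 + 101 = 5678$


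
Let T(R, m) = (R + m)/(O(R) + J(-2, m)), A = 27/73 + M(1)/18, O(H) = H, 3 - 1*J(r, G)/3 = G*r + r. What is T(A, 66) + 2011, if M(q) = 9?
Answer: 120937226/60133 ≈ 2011.2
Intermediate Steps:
J(r, G) = 9 - 3*r - 3*G*r (J(r, G) = 9 - 3*(G*r + r) = 9 - 3*(r + G*r) = 9 + (-3*r - 3*G*r) = 9 - 3*r - 3*G*r)
A = 127/146 (A = 27/73 + 9/18 = 27*(1/73) + 9*(1/18) = 27/73 + 1/2 = 127/146 ≈ 0.86986)
T(R, m) = (R + m)/(15 + R + 6*m) (T(R, m) = (R + m)/(R + (9 - 3*(-2) - 3*m*(-2))) = (R + m)/(R + (9 + 6 + 6*m)) = (R + m)/(R + (15 + 6*m)) = (R + m)/(15 + R + 6*m))
T(A, 66) + 2011 = (127/146 + 66)/(15 + 127/146 + 6*66) + 2011 = (9763/146)/(15 + 127/146 + 396) + 2011 = (9763/146)/(60133/146) + 2011 = (146/60133)*(9763/146) + 2011 = 9763/60133 + 2011 = 120937226/60133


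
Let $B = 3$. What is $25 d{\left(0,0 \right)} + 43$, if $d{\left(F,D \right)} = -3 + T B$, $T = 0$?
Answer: $-32$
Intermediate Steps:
$d{\left(F,D \right)} = -3$ ($d{\left(F,D \right)} = -3 + 0 \cdot 3 = -3 + 0 = -3$)
$25 d{\left(0,0 \right)} + 43 = 25 \left(-3\right) + 43 = -75 + 43 = -32$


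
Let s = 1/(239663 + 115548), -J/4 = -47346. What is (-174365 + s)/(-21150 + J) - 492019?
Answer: -4900402082859020/9959761229 ≈ -4.9202e+5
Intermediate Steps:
J = 189384 (J = -4*(-47346) = 189384)
s = 1/355211 ≈ 2.8152e-6
(-174365 + s)/(-21150 + J) - 492019 = (-174365 + 1/355211)/(-21150 + 189384) - 492019 = -61936366014/355211/168234 - 492019 = -61936366014/355211*1/168234 - 492019 = -10322727669/9959761229 - 492019 = -4900402082859020/9959761229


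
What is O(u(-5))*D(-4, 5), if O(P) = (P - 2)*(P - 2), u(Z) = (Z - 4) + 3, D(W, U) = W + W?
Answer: -512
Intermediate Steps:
D(W, U) = 2*W
u(Z) = -1 + Z (u(Z) = (-4 + Z) + 3 = -1 + Z)
O(P) = (-2 + P)**2 (O(P) = (-2 + P)*(-2 + P) = (-2 + P)**2)
O(u(-5))*D(-4, 5) = (-2 + (-1 - 5))**2*(2*(-4)) = (-2 - 6)**2*(-8) = (-8)**2*(-8) = 64*(-8) = -512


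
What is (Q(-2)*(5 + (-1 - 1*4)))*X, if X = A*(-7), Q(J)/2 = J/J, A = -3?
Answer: 0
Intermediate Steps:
Q(J) = 2 (Q(J) = 2*(J/J) = 2*1 = 2)
X = 21 (X = -3*(-7) = 21)
(Q(-2)*(5 + (-1 - 1*4)))*X = (2*(5 + (-1 - 1*4)))*21 = (2*(5 + (-1 - 4)))*21 = (2*(5 - 5))*21 = (2*0)*21 = 0*21 = 0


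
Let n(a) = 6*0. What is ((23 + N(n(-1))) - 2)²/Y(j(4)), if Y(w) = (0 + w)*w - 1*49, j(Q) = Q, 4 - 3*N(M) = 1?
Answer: -44/3 ≈ -14.667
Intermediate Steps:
n(a) = 0
N(M) = 1 (N(M) = 4/3 - ⅓*1 = 4/3 - ⅓ = 1)
Y(w) = -49 + w² (Y(w) = w*w - 49 = w² - 49 = -49 + w²)
((23 + N(n(-1))) - 2)²/Y(j(4)) = ((23 + 1) - 2)²/(-49 + 4²) = (24 - 2)²/(-49 + 16) = 22²/(-33) = 484*(-1/33) = -44/3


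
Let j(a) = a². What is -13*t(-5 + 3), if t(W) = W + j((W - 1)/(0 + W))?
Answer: -13/4 ≈ -3.2500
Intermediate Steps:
t(W) = W + (-1 + W)²/W² (t(W) = W + ((W - 1)/(0 + W))² = W + ((-1 + W)/W)² = W + (-1 + W)²/W²)
-13*t(-5 + 3) = -13*((-5 + 3) + (-1 + (-5 + 3))²/(-5 + 3)²) = -13*(-2 + (-1 - 2)²/(-2)²) = -13*(-2 + (¼)*(-3)²) = -13*(-2 + (¼)*9) = -13*(-2 + 9/4) = -13*¼ = -13/4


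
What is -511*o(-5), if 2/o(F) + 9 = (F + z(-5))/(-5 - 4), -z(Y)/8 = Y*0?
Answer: 4599/38 ≈ 121.03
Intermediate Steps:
z(Y) = 0 (z(Y) = -8*Y*0 = -8*0 = 0)
o(F) = 2/(-9 - F/9) (o(F) = 2/(-9 + (F + 0)/(-5 - 4)) = 2/(-9 + F/(-9)) = 2/(-9 + F*(-⅑)) = 2/(-9 - F/9))
-511*o(-5) = -(-9198)/(81 - 5) = -(-9198)/76 = -511*(-9/38) = 4599/38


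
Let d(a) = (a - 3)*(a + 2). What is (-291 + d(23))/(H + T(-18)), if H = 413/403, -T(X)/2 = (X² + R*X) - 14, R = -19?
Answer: -84227/525099 ≈ -0.16040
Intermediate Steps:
T(X) = 28 - 2*X² + 38*X (T(X) = -2*((X² - 19*X) - 14) = -2*(-14 + X² - 19*X) = 28 - 2*X² + 38*X)
d(a) = (-3 + a)*(2 + a)
H = 413/403 (H = 413*(1/403) = 413/403 ≈ 1.0248)
(-291 + d(23))/(H + T(-18)) = (-291 + (-6 + 23² - 1*23))/(413/403 + (28 - 2*(-18)² + 38*(-18))) = (-291 + (-6 + 529 - 23))/(413/403 + (28 - 2*324 - 684)) = (-291 + 500)/(413/403 + (28 - 648 - 684)) = 209/(413/403 - 1304) = 209/(-525099/403) = 209*(-403/525099) = -84227/525099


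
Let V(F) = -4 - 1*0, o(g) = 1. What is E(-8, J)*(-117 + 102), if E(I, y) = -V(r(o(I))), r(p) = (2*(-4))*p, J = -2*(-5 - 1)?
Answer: -60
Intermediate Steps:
J = 12 (J = -2*(-6) = 12)
r(p) = -8*p
V(F) = -4 (V(F) = -4 + 0 = -4)
E(I, y) = 4 (E(I, y) = -1*(-4) = 4)
E(-8, J)*(-117 + 102) = 4*(-117 + 102) = 4*(-15) = -60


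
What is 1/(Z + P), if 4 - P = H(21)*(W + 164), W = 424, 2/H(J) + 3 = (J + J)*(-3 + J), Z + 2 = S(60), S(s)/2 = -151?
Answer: -251/75692 ≈ -0.0033161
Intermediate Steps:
S(s) = -302 (S(s) = 2*(-151) = -302)
Z = -304 (Z = -2 - 302 = -304)
H(J) = 2/(-3 + 2*J*(-3 + J)) (H(J) = 2/(-3 + (J + J)*(-3 + J)) = 2/(-3 + (2*J)*(-3 + J)) = 2/(-3 + 2*J*(-3 + J)))
P = 612/251 (P = 4 - 2/(-3 - 6*21 + 2*21**2)*(424 + 164) = 4 - 2/(-3 - 126 + 2*441)*588 = 4 - 2/(-3 - 126 + 882)*588 = 4 - 2/753*588 = 4 - 2*(1/753)*588 = 4 - 2*588/753 = 4 - 1*392/251 = 4 - 392/251 = 612/251 ≈ 2.4382)
1/(Z + P) = 1/(-304 + 612/251) = 1/(-75692/251) = -251/75692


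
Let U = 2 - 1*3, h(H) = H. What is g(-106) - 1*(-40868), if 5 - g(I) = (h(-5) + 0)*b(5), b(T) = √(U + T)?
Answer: 40883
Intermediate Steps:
U = -1 (U = 2 - 3 = -1)
b(T) = √(-1 + T)
g(I) = 15 (g(I) = 5 - (-5 + 0)*√(-1 + 5) = 5 - (-5)*√4 = 5 - (-5)*2 = 5 - 1*(-10) = 5 + 10 = 15)
g(-106) - 1*(-40868) = 15 - 1*(-40868) = 15 + 40868 = 40883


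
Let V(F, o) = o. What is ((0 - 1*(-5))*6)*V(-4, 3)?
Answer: 90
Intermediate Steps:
((0 - 1*(-5))*6)*V(-4, 3) = ((0 - 1*(-5))*6)*3 = ((0 + 5)*6)*3 = (5*6)*3 = 30*3 = 90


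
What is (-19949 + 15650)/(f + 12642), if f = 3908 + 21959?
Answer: -4299/38509 ≈ -0.11164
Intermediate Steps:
f = 25867
(-19949 + 15650)/(f + 12642) = (-19949 + 15650)/(25867 + 12642) = -4299/38509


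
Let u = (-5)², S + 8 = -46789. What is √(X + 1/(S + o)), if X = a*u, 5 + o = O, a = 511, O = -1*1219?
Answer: √29459359985754/48021 ≈ 113.03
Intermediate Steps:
S = -46797 (S = -8 - 46789 = -46797)
O = -1219
o = -1224 (o = -5 - 1219 = -1224)
u = 25
X = 12775 (X = 511*25 = 12775)
√(X + 1/(S + o)) = √(12775 + 1/(-46797 - 1224)) = √(12775 + 1/(-48021)) = √(12775 - 1/48021) = √(613468274/48021) = √29459359985754/48021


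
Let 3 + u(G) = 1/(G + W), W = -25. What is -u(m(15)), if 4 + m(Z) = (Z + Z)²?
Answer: 2612/871 ≈ 2.9989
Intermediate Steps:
m(Z) = -4 + 4*Z² (m(Z) = -4 + (Z + Z)² = -4 + (2*Z)² = -4 + 4*Z²)
u(G) = -3 + 1/(-25 + G) (u(G) = -3 + 1/(G - 25) = -3 + 1/(-25 + G))
-u(m(15)) = -(76 - 3*(-4 + 4*15²))/(-25 + (-4 + 4*15²)) = -(76 - 3*(-4 + 4*225))/(-25 + (-4 + 4*225)) = -(76 - 3*(-4 + 900))/(-25 + (-4 + 900)) = -(76 - 3*896)/(-25 + 896) = -(76 - 2688)/871 = -(-2612)/871 = -1*(-2612/871) = 2612/871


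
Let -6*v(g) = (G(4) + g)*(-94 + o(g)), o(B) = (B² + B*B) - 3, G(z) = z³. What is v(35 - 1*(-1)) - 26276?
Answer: -203578/3 ≈ -67859.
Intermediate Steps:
o(B) = -3 + 2*B² (o(B) = (B² + B²) - 3 = 2*B² - 3 = -3 + 2*B²)
v(g) = -(-97 + 2*g²)*(64 + g)/6 (v(g) = -(4³ + g)*(-94 + (-3 + 2*g²))/6 = -(64 + g)*(-97 + 2*g²)/6 = -(-97 + 2*g²)*(64 + g)/6)
v(35 - 1*(-1)) - 26276 = (3104/3 - 64*(35 - 1*(-1))²/3 - (35 - 1*(-1))³/3 + 97*(35 - 1*(-1))/6) - 26276 = (3104/3 - 64*(35 + 1)²/3 - (35 + 1)³/3 + 97*(35 + 1)/6) - 26276 = (3104/3 - 64/3*36² - ⅓*36³ + (97/6)*36) - 26276 = (3104/3 - 64/3*1296 - ⅓*46656 + 582) - 26276 = (3104/3 - 27648 - 15552 + 582) - 26276 = -124750/3 - 26276 = -203578/3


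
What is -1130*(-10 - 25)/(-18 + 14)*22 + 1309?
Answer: -216216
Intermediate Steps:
-1130*(-10 - 25)/(-18 + 14)*22 + 1309 = -1130*(-35/(-4))*22 + 1309 = -1130*(-35*(-¼))*22 + 1309 = -19775*22/2 + 1309 = -1130*385/2 + 1309 = -217525 + 1309 = -216216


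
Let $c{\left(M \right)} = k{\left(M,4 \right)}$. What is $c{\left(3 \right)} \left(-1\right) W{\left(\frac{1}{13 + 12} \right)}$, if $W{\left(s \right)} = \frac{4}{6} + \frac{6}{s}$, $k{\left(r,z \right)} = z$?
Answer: $- \frac{1808}{3} \approx -602.67$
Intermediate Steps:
$c{\left(M \right)} = 4$
$W{\left(s \right)} = \frac{2}{3} + \frac{6}{s}$ ($W{\left(s \right)} = 4 \cdot \frac{1}{6} + \frac{6}{s} = \frac{2}{3} + \frac{6}{s}$)
$c{\left(3 \right)} \left(-1\right) W{\left(\frac{1}{13 + 12} \right)} = 4 \left(-1\right) \left(\frac{2}{3} + \frac{6}{\frac{1}{13 + 12}}\right) = - 4 \left(\frac{2}{3} + \frac{6}{\frac{1}{25}}\right) = - 4 \left(\frac{2}{3} + 6 \frac{1}{\frac{1}{25}}\right) = - 4 \left(\frac{2}{3} + 6 \cdot 25\right) = - 4 \left(\frac{2}{3} + 150\right) = \left(-4\right) \frac{452}{3} = - \frac{1808}{3}$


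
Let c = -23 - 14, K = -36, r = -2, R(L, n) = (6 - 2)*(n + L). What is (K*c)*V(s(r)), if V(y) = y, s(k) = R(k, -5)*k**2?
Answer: -149184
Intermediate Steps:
R(L, n) = 4*L + 4*n (R(L, n) = 4*(L + n) = 4*L + 4*n)
s(k) = k**2*(-20 + 4*k) (s(k) = (4*k + 4*(-5))*k**2 = (4*k - 20)*k**2 = (-20 + 4*k)*k**2 = k**2*(-20 + 4*k))
c = -37
(K*c)*V(s(r)) = (-36*(-37))*(4*(-2)**2*(-5 - 2)) = 1332*(4*4*(-7)) = 1332*(-112) = -149184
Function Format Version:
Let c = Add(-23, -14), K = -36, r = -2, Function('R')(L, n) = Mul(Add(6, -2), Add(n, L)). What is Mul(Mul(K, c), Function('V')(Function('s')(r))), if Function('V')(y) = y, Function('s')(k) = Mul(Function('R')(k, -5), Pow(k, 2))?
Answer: -149184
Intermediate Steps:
Function('R')(L, n) = Add(Mul(4, L), Mul(4, n)) (Function('R')(L, n) = Mul(4, Add(L, n)) = Add(Mul(4, L), Mul(4, n)))
Function('s')(k) = Mul(Pow(k, 2), Add(-20, Mul(4, k))) (Function('s')(k) = Mul(Add(Mul(4, k), Mul(4, -5)), Pow(k, 2)) = Mul(Add(Mul(4, k), -20), Pow(k, 2)) = Mul(Add(-20, Mul(4, k)), Pow(k, 2)) = Mul(Pow(k, 2), Add(-20, Mul(4, k))))
c = -37
Mul(Mul(K, c), Function('V')(Function('s')(r))) = Mul(Mul(-36, -37), Mul(4, Pow(-2, 2), Add(-5, -2))) = Mul(1332, Mul(4, 4, -7)) = Mul(1332, -112) = -149184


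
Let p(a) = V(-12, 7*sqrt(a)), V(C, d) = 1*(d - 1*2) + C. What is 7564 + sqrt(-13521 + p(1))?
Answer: 7564 + 2*I*sqrt(3382) ≈ 7564.0 + 116.31*I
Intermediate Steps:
V(C, d) = -2 + C + d (V(C, d) = 1*(d - 2) + C = 1*(-2 + d) + C = (-2 + d) + C = -2 + C + d)
p(a) = -14 + 7*sqrt(a) (p(a) = -2 - 12 + 7*sqrt(a) = -14 + 7*sqrt(a))
7564 + sqrt(-13521 + p(1)) = 7564 + sqrt(-13521 + (-14 + 7*sqrt(1))) = 7564 + sqrt(-13521 + (-14 + 7*1)) = 7564 + sqrt(-13521 + (-14 + 7)) = 7564 + sqrt(-13521 - 7) = 7564 + sqrt(-13528) = 7564 + 2*I*sqrt(3382)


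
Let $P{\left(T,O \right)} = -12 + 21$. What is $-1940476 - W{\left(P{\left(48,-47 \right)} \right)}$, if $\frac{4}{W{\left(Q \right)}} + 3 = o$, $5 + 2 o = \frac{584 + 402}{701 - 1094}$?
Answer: $- \frac{10301983940}{5309} \approx -1.9405 \cdot 10^{6}$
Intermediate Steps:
$o = - \frac{2951}{786}$ ($o = - \frac{5}{2} + \frac{\left(584 + 402\right) \frac{1}{701 - 1094}}{2} = - \frac{5}{2} + \frac{986 \frac{1}{-393}}{2} = - \frac{5}{2} + \frac{986 \left(- \frac{1}{393}\right)}{2} = - \frac{5}{2} + \frac{1}{2} \left(- \frac{986}{393}\right) = - \frac{5}{2} - \frac{493}{393} = - \frac{2951}{786} \approx -3.7545$)
$P{\left(T,O \right)} = 9$
$W{\left(Q \right)} = - \frac{3144}{5309}$ ($W{\left(Q \right)} = \frac{4}{-3 - \frac{2951}{786}} = \frac{4}{- \frac{5309}{786}} = 4 \left(- \frac{786}{5309}\right) = - \frac{3144}{5309}$)
$-1940476 - W{\left(P{\left(48,-47 \right)} \right)} = -1940476 - - \frac{3144}{5309} = -1940476 + \frac{3144}{5309} = - \frac{10301983940}{5309}$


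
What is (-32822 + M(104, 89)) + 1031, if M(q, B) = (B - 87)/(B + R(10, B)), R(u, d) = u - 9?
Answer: -1430594/45 ≈ -31791.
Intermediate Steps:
R(u, d) = -9 + u
M(q, B) = (-87 + B)/(1 + B) (M(q, B) = (B - 87)/(B + (-9 + 10)) = (-87 + B)/(B + 1) = (-87 + B)/(1 + B))
(-32822 + M(104, 89)) + 1031 = (-32822 + (-87 + 89)/(1 + 89)) + 1031 = (-32822 + 2/90) + 1031 = (-32822 + (1/90)*2) + 1031 = (-32822 + 1/45) + 1031 = -1476989/45 + 1031 = -1430594/45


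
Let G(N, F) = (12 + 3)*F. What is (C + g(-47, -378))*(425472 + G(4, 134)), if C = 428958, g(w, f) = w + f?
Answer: 183190143906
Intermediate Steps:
G(N, F) = 15*F
g(w, f) = f + w
(C + g(-47, -378))*(425472 + G(4, 134)) = (428958 + (-378 - 47))*(425472 + 15*134) = (428958 - 425)*(425472 + 2010) = 428533*427482 = 183190143906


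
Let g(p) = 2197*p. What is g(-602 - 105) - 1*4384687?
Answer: -5937966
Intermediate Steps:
g(-602 - 105) - 1*4384687 = 2197*(-602 - 105) - 1*4384687 = 2197*(-707) - 4384687 = -1553279 - 4384687 = -5937966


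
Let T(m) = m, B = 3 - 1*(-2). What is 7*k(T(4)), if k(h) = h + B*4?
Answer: 168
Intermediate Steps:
B = 5 (B = 3 + 2 = 5)
k(h) = 20 + h (k(h) = h + 5*4 = h + 20 = 20 + h)
7*k(T(4)) = 7*(20 + 4) = 7*24 = 168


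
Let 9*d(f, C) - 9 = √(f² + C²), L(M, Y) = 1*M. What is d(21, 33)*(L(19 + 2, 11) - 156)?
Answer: -135 - 45*√170 ≈ -721.73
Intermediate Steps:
L(M, Y) = M
d(f, C) = 1 + √(C² + f²)/9 (d(f, C) = 1 + √(f² + C²)/9 = 1 + √(C² + f²)/9)
d(21, 33)*(L(19 + 2, 11) - 156) = (1 + √(33² + 21²)/9)*((19 + 2) - 156) = (1 + √(1089 + 441)/9)*(21 - 156) = (1 + √1530/9)*(-135) = (1 + (3*√170)/9)*(-135) = (1 + √170/3)*(-135) = -135 - 45*√170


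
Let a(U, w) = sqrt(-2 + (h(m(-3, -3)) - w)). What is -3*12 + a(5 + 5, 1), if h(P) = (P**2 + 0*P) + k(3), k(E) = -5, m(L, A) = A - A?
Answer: -36 + 2*I*sqrt(2) ≈ -36.0 + 2.8284*I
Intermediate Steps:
m(L, A) = 0
h(P) = -5 + P**2 (h(P) = (P**2 + 0*P) - 5 = (P**2 + 0) - 5 = P**2 - 5 = -5 + P**2)
a(U, w) = sqrt(-7 - w) (a(U, w) = sqrt(-2 + ((-5 + 0**2) - w)) = sqrt(-2 + ((-5 + 0) - w)) = sqrt(-2 + (-5 - w)) = sqrt(-7 - w))
-3*12 + a(5 + 5, 1) = -3*12 + sqrt(-7 - 1*1) = -36 + sqrt(-7 - 1) = -36 + sqrt(-8) = -36 + 2*I*sqrt(2)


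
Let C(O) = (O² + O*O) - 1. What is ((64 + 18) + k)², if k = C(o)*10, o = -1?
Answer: 8464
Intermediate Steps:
C(O) = -1 + 2*O² (C(O) = (O² + O²) - 1 = 2*O² - 1 = -1 + 2*O²)
k = 10 (k = (-1 + 2*(-1)²)*10 = (-1 + 2*1)*10 = (-1 + 2)*10 = 1*10 = 10)
((64 + 18) + k)² = ((64 + 18) + 10)² = (82 + 10)² = 92² = 8464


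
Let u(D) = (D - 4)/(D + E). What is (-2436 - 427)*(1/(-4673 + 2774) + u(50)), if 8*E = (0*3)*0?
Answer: -124975676/47475 ≈ -2632.5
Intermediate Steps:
E = 0 (E = ((0*3)*0)/8 = (0*0)/8 = (1/8)*0 = 0)
u(D) = (-4 + D)/D (u(D) = (D - 4)/(D + 0) = (-4 + D)/D)
(-2436 - 427)*(1/(-4673 + 2774) + u(50)) = (-2436 - 427)*(1/(-4673 + 2774) + (-4 + 50)/50) = -2863*(1/(-1899) + (1/50)*46) = -2863*(-1/1899 + 23/25) = -2863*43652/47475 = -124975676/47475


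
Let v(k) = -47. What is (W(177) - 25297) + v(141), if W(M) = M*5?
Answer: -24459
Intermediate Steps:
W(M) = 5*M
(W(177) - 25297) + v(141) = (5*177 - 25297) - 47 = (885 - 25297) - 47 = -24412 - 47 = -24459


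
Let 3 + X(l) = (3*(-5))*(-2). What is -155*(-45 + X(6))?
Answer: 2790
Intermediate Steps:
X(l) = 27 (X(l) = -3 + (3*(-5))*(-2) = -3 - 15*(-2) = -3 + 30 = 27)
-155*(-45 + X(6)) = -155*(-45 + 27) = -155*(-18) = 2790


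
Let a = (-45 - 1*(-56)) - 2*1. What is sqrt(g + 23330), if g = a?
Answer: sqrt(23339) ≈ 152.77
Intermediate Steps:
a = 9 (a = (-45 + 56) - 2 = 11 - 2 = 9)
g = 9
sqrt(g + 23330) = sqrt(9 + 23330) = sqrt(23339)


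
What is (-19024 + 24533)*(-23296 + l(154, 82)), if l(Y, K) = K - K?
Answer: -128337664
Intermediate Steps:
l(Y, K) = 0
(-19024 + 24533)*(-23296 + l(154, 82)) = (-19024 + 24533)*(-23296 + 0) = 5509*(-23296) = -128337664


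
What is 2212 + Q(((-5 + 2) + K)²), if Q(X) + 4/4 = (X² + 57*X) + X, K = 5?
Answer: 2459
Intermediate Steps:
Q(X) = -1 + X² + 58*X (Q(X) = -1 + ((X² + 57*X) + X) = -1 + (X² + 58*X) = -1 + X² + 58*X)
2212 + Q(((-5 + 2) + K)²) = 2212 + (-1 + (((-5 + 2) + 5)²)² + 58*((-5 + 2) + 5)²) = 2212 + (-1 + ((-3 + 5)²)² + 58*(-3 + 5)²) = 2212 + (-1 + (2²)² + 58*2²) = 2212 + (-1 + 4² + 58*4) = 2212 + (-1 + 16 + 232) = 2212 + 247 = 2459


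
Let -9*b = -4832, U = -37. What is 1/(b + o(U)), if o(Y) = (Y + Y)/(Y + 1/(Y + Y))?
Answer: 8217/4428044 ≈ 0.0018557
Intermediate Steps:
b = 4832/9 (b = -⅑*(-4832) = 4832/9 ≈ 536.89)
o(Y) = 2*Y/(Y + 1/(2*Y)) (o(Y) = (2*Y)/(Y + 1/(2*Y)) = 2*Y/(Y + 1/(2*Y)))
1/(b + o(U)) = 1/(4832/9 + 4*(-37)²/(1 + 2*(-37)²)) = 1/(4832/9 + 4*1369/(1 + 2*1369)) = 1/(4832/9 + 4*1369/(1 + 2738)) = 1/(4832/9 + 4*1369/2739) = 1/(4832/9 + 4*1369*(1/2739)) = 1/(4832/9 + 5476/2739) = 1/(4428044/8217) = 8217/4428044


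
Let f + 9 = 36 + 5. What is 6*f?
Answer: 192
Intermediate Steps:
f = 32 (f = -9 + (36 + 5) = -9 + 41 = 32)
6*f = 6*32 = 192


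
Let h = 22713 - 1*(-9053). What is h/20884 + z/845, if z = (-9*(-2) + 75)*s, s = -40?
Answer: -5084621/1764698 ≈ -2.8813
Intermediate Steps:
h = 31766 (h = 22713 + 9053 = 31766)
z = -3720 (z = (-9*(-2) + 75)*(-40) = (18 + 75)*(-40) = 93*(-40) = -3720)
h/20884 + z/845 = 31766/20884 - 3720/845 = 31766*(1/20884) - 3720*1/845 = 15883/10442 - 744/169 = -5084621/1764698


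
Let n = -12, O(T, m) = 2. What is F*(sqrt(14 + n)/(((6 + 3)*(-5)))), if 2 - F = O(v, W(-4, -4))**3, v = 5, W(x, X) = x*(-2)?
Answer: 2*sqrt(2)/15 ≈ 0.18856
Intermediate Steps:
W(x, X) = -2*x
F = -6 (F = 2 - 1*2**3 = 2 - 1*8 = 2 - 8 = -6)
F*(sqrt(14 + n)/(((6 + 3)*(-5)))) = -6*sqrt(14 - 12)/((6 + 3)*(-5)) = -6*sqrt(2)/(9*(-5)) = -6*sqrt(2)/(-45) = -6*sqrt(2)*(-1)/45 = -(-2)*sqrt(2)/15 = 2*sqrt(2)/15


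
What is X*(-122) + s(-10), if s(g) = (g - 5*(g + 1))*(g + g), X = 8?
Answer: -1676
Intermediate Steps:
s(g) = 2*g*(-5 - 4*g) (s(g) = (g - 5*(1 + g))*(2*g) = (g + (-5 - 5*g))*(2*g) = (-5 - 4*g)*(2*g) = 2*g*(-5 - 4*g))
X*(-122) + s(-10) = 8*(-122) - 2*(-10)*(5 + 4*(-10)) = -976 - 2*(-10)*(5 - 40) = -976 - 2*(-10)*(-35) = -976 - 700 = -1676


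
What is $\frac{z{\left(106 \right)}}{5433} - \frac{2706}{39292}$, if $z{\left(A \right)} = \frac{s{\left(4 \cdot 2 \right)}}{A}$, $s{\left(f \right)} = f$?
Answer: $- \frac{35410583}{514276914} \approx -0.068855$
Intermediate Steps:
$z{\left(A \right)} = \frac{8}{A}$ ($z{\left(A \right)} = \frac{4 \cdot 2}{A} = \frac{8}{A}$)
$\frac{z{\left(106 \right)}}{5433} - \frac{2706}{39292} = \frac{8 \cdot \frac{1}{106}}{5433} - \frac{2706}{39292} = 8 \cdot \frac{1}{106} \cdot \frac{1}{5433} - \frac{123}{1786} = \frac{4}{53} \cdot \frac{1}{5433} - \frac{123}{1786} = \frac{4}{287949} - \frac{123}{1786} = - \frac{35410583}{514276914}$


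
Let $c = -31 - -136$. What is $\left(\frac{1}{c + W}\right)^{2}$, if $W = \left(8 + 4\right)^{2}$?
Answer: $\frac{1}{62001} \approx 1.6129 \cdot 10^{-5}$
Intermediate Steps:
$c = 105$ ($c = -31 + 136 = 105$)
$W = 144$ ($W = 12^{2} = 144$)
$\left(\frac{1}{c + W}\right)^{2} = \left(\frac{1}{105 + 144}\right)^{2} = \left(\frac{1}{249}\right)^{2} = \frac{1}{62001}$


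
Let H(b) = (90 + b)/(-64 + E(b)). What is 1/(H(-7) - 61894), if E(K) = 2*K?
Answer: -78/4827815 ≈ -1.6156e-5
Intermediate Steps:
H(b) = (90 + b)/(-64 + 2*b)
1/(H(-7) - 61894) = 1/((90 - 7)/(2*(-32 - 7)) - 61894) = 1/((½)*83/(-39) - 61894) = 1/((½)*(-1/39)*83 - 61894) = 1/(-83/78 - 61894) = 1/(-4827815/78) = -78/4827815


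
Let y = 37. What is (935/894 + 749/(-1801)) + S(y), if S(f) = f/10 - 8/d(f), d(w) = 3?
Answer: 2231744/1341745 ≈ 1.6633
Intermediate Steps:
S(f) = -8/3 + f/10 (S(f) = f/10 - 8/3 = -8/3 + f/10)
(935/894 + 749/(-1801)) + S(y) = (935/894 + 749/(-1801)) + (-8/3 + (⅒)*37) = (935*(1/894) + 749*(-1/1801)) + (-8/3 + 37/10) = (935/894 - 749/1801) + 31/30 = 1014329/1610094 + 31/30 = 2231744/1341745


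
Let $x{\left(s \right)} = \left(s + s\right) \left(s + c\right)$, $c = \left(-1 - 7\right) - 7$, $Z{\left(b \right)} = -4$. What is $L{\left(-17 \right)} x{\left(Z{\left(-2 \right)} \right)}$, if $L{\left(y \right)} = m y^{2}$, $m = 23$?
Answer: $1010344$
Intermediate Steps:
$L{\left(y \right)} = 23 y^{2}$
$c = -15$ ($c = -8 - 7 = -15$)
$x{\left(s \right)} = 2 s \left(-15 + s\right)$ ($x{\left(s \right)} = \left(s + s\right) \left(s - 15\right) = 2 s \left(-15 + s\right)$)
$L{\left(-17 \right)} x{\left(Z{\left(-2 \right)} \right)} = 23 \left(-17\right)^{2} \cdot 2 \left(-4\right) \left(-15 - 4\right) = 23 \cdot 289 \cdot 2 \left(-4\right) \left(-19\right) = 6647 \cdot 152 = 1010344$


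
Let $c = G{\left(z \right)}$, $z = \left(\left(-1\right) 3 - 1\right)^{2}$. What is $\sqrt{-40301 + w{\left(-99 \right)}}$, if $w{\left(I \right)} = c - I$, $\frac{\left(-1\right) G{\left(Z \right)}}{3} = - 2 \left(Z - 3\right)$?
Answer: $2 i \sqrt{10031} \approx 200.31 i$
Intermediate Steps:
$z = 16$ ($z = \left(-3 - 1\right)^{2} = \left(-4\right)^{2} = 16$)
$G{\left(Z \right)} = -18 + 6 Z$ ($G{\left(Z \right)} = - 3 \left(- 2 \left(Z - 3\right)\right) = - 3 \left(- 2 \left(-3 + Z\right)\right) = - 3 \left(6 - 2 Z\right) = -18 + 6 Z$)
$c = 78$ ($c = -18 + 6 \cdot 16 = -18 + 96 = 78$)
$w{\left(I \right)} = 78 - I$
$\sqrt{-40301 + w{\left(-99 \right)}} = \sqrt{-40301 + \left(78 - -99\right)} = \sqrt{-40301 + \left(78 + 99\right)} = \sqrt{-40301 + 177} = \sqrt{-40124} = 2 i \sqrt{10031}$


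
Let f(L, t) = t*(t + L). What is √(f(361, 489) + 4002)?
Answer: 6*√11657 ≈ 647.81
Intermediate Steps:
f(L, t) = t*(L + t)
√(f(361, 489) + 4002) = √(489*(361 + 489) + 4002) = √(489*850 + 4002) = √(415650 + 4002) = √419652 = 6*√11657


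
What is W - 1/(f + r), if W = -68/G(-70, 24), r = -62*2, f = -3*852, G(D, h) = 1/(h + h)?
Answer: -8747519/2680 ≈ -3264.0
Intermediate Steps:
G(D, h) = 1/(2*h)
f = -2556
r = -124
W = -3264 (W = -68/((½)/24) = -68/((½)*(1/24)) = -68/1/48 = -68*48 = -3264)
W - 1/(f + r) = -3264 - 1/(-2556 - 124) = -3264 - 1/(-2680) = -3264 - 1*(-1/2680) = -3264 + 1/2680 = -8747519/2680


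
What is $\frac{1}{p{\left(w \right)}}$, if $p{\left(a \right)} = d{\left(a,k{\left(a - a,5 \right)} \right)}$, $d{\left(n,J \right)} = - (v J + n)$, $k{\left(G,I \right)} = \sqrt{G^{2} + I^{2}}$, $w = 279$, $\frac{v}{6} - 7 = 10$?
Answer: $- \frac{1}{789} \approx -0.0012674$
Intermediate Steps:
$v = 102$ ($v = 42 + 6 \cdot 10 = 42 + 60 = 102$)
$d{\left(n,J \right)} = - n - 102 J$ ($d{\left(n,J \right)} = - (102 J + n) = - (n + 102 J) = - n - 102 J$)
$p{\left(a \right)} = -510 - a$ ($p{\left(a \right)} = - a - 102 \sqrt{\left(a - a\right)^{2} + 5^{2}} = - a - 102 \sqrt{0^{2} + 25} = - a - 102 \sqrt{0 + 25} = - a - 102 \sqrt{25} = - a - 510 = -510 - a$)
$\frac{1}{p{\left(w \right)}} = \frac{1}{-510 - 279} = \frac{1}{-789} = - \frac{1}{789}$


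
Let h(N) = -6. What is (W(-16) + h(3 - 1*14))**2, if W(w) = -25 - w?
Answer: 225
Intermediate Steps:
(W(-16) + h(3 - 1*14))**2 = ((-25 - 1*(-16)) - 6)**2 = ((-25 + 16) - 6)**2 = (-9 - 6)**2 = (-15)**2 = 225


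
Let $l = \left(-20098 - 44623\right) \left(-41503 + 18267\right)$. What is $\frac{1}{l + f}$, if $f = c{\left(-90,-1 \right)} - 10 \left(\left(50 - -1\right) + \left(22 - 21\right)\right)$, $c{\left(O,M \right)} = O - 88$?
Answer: $\frac{1}{1503856458} \approx 6.6496 \cdot 10^{-10}$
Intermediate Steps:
$c{\left(O,M \right)} = -88 + O$
$l = 1503857156$ ($l = \left(-64721\right) \left(-23236\right) = 1503857156$)
$f = -698$ ($f = \left(-88 - 90\right) - 10 \left(\left(50 - -1\right) + \left(22 - 21\right)\right) = -178 - 10 \left(\left(50 + 1\right) + \left(22 - 21\right)\right) = -178 - 10 \left(51 + 1\right) = -178 - 520 = -698$)
$\frac{1}{l + f} = \frac{1}{1503857156 - 698} = \frac{1}{1503856458}$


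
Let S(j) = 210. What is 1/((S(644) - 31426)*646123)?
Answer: -1/20169375568 ≈ -4.9580e-11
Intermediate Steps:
1/((S(644) - 31426)*646123) = 1/((210 - 31426)*646123) = (1/646123)/(-31216) = -1/31216*1/646123 = -1/20169375568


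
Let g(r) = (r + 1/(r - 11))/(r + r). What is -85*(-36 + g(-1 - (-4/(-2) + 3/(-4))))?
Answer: 2877335/954 ≈ 3016.1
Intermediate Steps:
g(r) = (r + 1/(-11 + r))/(2*r) (g(r) = (r + 1/(-11 + r))/((2*r)) = (r + 1/(-11 + r))*(1/(2*r)) = (r + 1/(-11 + r))/(2*r))
-85*(-36 + g(-1 - (-4/(-2) + 3/(-4)))) = -85*(-36 + (1 + (-1 - (-4/(-2) + 3/(-4)))**2 - 11*(-1 - (-4/(-2) + 3/(-4))))/(2*(-1 - (-4/(-2) + 3/(-4)))*(-11 + (-1 - (-4/(-2) + 3/(-4)))))) = -85*(-36 + (1 + (-1 - (-4*(-1/2) + 3*(-1/4)))**2 - 11*(-1 - (-4*(-1/2) + 3*(-1/4))))/(2*(-1 - (-4*(-1/2) + 3*(-1/4)))*(-11 + (-1 - (-4*(-1/2) + 3*(-1/4)))))) = -85*(-36 + (1 + (-1 - (2 - 3/4))**2 - 11*(-1 - (2 - 3/4)))/(2*(-1 - (2 - 3/4))*(-11 + (-1 - (2 - 3/4))))) = -85*(-36 + (1 + (-1 - 1*5/4)**2 - 11*(-1 - 1*5/4))/(2*(-1 - 1*5/4)*(-11 + (-1 - 1*5/4)))) = -85*(-36 + (1 + (-1 - 5/4)**2 - 11*(-1 - 5/4))/(2*(-1 - 5/4)*(-11 + (-1 - 5/4)))) = -85*(-36 + (1 + (-9/4)**2 - 11*(-9/4))/(2*(-9/4)*(-11 - 9/4))) = -85*(-36 + (1/2)*(-4/9)*(1 + 81/16 + 99/4)/(-53/4)) = -85*(-36 + (1/2)*(-4/9)*(-4/53)*(493/16)) = -85*(-36 + 493/954) = -85*(-33851/954) = 2877335/954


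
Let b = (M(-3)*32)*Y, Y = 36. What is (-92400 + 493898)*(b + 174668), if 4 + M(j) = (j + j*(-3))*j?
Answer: 59953287352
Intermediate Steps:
M(j) = -4 - 2*j² (M(j) = -4 + (j + j*(-3))*j = -4 + (j - 3*j)*j = -4 + (-2*j)*j = -4 - 2*j²)
b = -25344 (b = ((-4 - 2*(-3)²)*32)*36 = ((-4 - 2*9)*32)*36 = ((-4 - 18)*32)*36 = -22*32*36 = -704*36 = -25344)
(-92400 + 493898)*(b + 174668) = (-92400 + 493898)*(-25344 + 174668) = 401498*149324 = 59953287352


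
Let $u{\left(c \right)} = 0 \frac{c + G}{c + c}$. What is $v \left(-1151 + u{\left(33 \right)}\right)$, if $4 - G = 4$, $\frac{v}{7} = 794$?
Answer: $-6397258$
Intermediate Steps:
$v = 5558$ ($v = 7 \cdot 794 = 5558$)
$G = 0$ ($G = 4 - 4 = 0$)
$u{\left(c \right)} = 0$ ($u{\left(c \right)} = 0 \frac{c + 0}{c + c} = 0 \frac{c}{2 c} = 0 c \frac{1}{2 c} = 0 \cdot \frac{1}{2} = 0$)
$v \left(-1151 + u{\left(33 \right)}\right) = 5558 \left(-1151 + 0\right) = 5558 \left(-1151\right) = -6397258$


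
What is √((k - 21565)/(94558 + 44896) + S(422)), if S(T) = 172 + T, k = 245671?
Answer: 13*√349686597/9961 ≈ 24.405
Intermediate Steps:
√((k - 21565)/(94558 + 44896) + S(422)) = √((245671 - 21565)/(94558 + 44896) + (172 + 422)) = √(224106/139454 + 594) = √(224106*(1/139454) + 594) = √(112053/69727 + 594) = √(41529891/69727) = 13*√349686597/9961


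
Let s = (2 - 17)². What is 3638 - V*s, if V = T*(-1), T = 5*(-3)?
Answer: 263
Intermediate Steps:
T = -15
s = 225 (s = (-15)² = 225)
V = 15 (V = -15*(-1) = 15)
3638 - V*s = 3638 - 15*225 = 3638 - 1*3375 = 3638 - 3375 = 263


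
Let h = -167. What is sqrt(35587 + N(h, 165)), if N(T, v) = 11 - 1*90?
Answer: 2*sqrt(8877) ≈ 188.44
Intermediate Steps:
N(T, v) = -79 (N(T, v) = 11 - 90 = -79)
sqrt(35587 + N(h, 165)) = sqrt(35587 - 79) = sqrt(35508) = 2*sqrt(8877)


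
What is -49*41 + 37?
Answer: -1972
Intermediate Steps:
-49*41 + 37 = -2009 + 37 = -1972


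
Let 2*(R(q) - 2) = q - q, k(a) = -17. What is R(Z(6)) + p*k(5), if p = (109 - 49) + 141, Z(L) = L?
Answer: -3415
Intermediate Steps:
R(q) = 2 (R(q) = 2 + (q - q)/2 = 2 + (1/2)*0 = 2 + 0 = 2)
p = 201 (p = 60 + 141 = 201)
R(Z(6)) + p*k(5) = 2 + 201*(-17) = 2 - 3417 = -3415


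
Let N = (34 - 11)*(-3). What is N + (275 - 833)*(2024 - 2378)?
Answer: 197463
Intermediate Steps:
N = -69 (N = 23*(-3) = -69)
N + (275 - 833)*(2024 - 2378) = -69 + (275 - 833)*(2024 - 2378) = -69 - 558*(-354) = -69 + 197532 = 197463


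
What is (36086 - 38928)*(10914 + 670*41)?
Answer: -109087328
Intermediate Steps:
(36086 - 38928)*(10914 + 670*41) = -2842*(10914 + 27470) = -2842*38384 = -109087328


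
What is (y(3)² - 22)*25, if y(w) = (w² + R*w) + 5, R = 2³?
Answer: 35550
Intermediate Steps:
R = 8
y(w) = 5 + w² + 8*w (y(w) = (w² + 8*w) + 5 = 5 + w² + 8*w)
(y(3)² - 22)*25 = ((5 + 3² + 8*3)² - 22)*25 = ((5 + 9 + 24)² - 22)*25 = (38² - 22)*25 = (1444 - 22)*25 = 1422*25 = 35550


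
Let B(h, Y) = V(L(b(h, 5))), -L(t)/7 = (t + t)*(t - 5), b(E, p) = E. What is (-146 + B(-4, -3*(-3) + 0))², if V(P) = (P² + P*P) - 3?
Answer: 257945141689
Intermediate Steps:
L(t) = -14*t*(-5 + t) (L(t) = -7*(t + t)*(t - 5) = -7*2*t*(-5 + t) = -14*t*(-5 + t))
V(P) = -3 + 2*P² (V(P) = (P² + P²) - 3 = 2*P² - 3 = -3 + 2*P²)
B(h, Y) = -3 + 392*h²*(5 - h)² (B(h, Y) = -3 + 2*(14*h*(5 - h))² = -3 + 2*(196*h²*(5 - h)²) = -3 + 392*h²*(5 - h)²)
(-146 + B(-4, -3*(-3) + 0))² = (-146 + (-3 + 392*(-4)²*(-5 - 4)²))² = (-146 + (-3 + 392*16*(-9)²))² = (-146 + (-3 + 392*16*81))² = (-146 + (-3 + 508032))² = (-146 + 508029)² = 507883² = 257945141689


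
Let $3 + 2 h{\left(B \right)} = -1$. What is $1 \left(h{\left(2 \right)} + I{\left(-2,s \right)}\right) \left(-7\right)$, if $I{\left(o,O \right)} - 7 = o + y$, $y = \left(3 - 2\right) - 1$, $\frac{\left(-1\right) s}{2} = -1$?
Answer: $-21$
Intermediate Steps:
$s = 2$ ($s = \left(-2\right) \left(-1\right) = 2$)
$h{\left(B \right)} = -2$ ($h{\left(B \right)} = - \frac{3}{2} + \frac{1}{2} \left(-1\right) = - \frac{3}{2} - \frac{1}{2} = -2$)
$y = 0$ ($y = 1 - 1 = 0$)
$I{\left(o,O \right)} = 7 + o$ ($I{\left(o,O \right)} = 7 + \left(o + 0\right) = 7 + o$)
$1 \left(h{\left(2 \right)} + I{\left(-2,s \right)}\right) \left(-7\right) = 1 \left(-2 + \left(7 - 2\right)\right) \left(-7\right) = 1 \left(-2 + 5\right) \left(-7\right) = 1 \cdot 3 \left(-7\right) = 1 \left(-21\right) = -21$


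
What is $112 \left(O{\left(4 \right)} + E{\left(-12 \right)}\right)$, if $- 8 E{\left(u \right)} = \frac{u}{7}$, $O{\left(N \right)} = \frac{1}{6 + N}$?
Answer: $\frac{176}{5} \approx 35.2$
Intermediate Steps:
$E{\left(u \right)} = - \frac{u}{56}$ ($E{\left(u \right)} = - \frac{u \frac{1}{7}}{8} = - \frac{\frac{1}{7} u}{8} = - \frac{u}{56}$)
$112 \left(O{\left(4 \right)} + E{\left(-12 \right)}\right) = 112 \left(\frac{1}{6 + 4} - - \frac{3}{14}\right) = 112 \left(\frac{1}{10} + \frac{3}{14}\right) = 112 \cdot \frac{11}{35} = \frac{176}{5}$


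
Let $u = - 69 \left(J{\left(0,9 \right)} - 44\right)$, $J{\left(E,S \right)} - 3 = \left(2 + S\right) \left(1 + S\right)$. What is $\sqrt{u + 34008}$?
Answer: $\sqrt{29247} \approx 171.02$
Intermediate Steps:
$J{\left(E,S \right)} = 3 + \left(1 + S\right) \left(2 + S\right)$ ($J{\left(E,S \right)} = 3 + \left(2 + S\right) \left(1 + S\right) = 3 + \left(1 + S\right) \left(2 + S\right)$)
$u = -4761$ ($u = - 69 \left(\left(5 + 9^{2} + 3 \cdot 9\right) - 44\right) = - 69 \left(\left(5 + 81 + 27\right) - 44\right) = - 69 \left(113 - 44\right) = \left(-69\right) 69 = -4761$)
$\sqrt{u + 34008} = \sqrt{-4761 + 34008} = \sqrt{29247}$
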